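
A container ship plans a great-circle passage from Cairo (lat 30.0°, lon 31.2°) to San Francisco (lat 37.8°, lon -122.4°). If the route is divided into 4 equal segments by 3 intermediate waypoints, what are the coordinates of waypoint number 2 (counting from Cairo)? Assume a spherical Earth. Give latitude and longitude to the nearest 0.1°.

Write both endpoints as unit vectors p₁, p₂ with components (cos φ cos λ, cos φ sin λ, sin φ).
The central angle between the endpoints is δ = arccos(p₁·p₂) ≈ 1.882 rad (107.8°).
Interpolate at f = 2/4 with slerp weights a = sin((1−f)δ)/sin δ ≈ 0.849, b = sin(fδ)/sin δ ≈ 0.849.
p = a·p₁ + b·p₂ ≈ (0.269, -0.186, 0.945); φ = arcsin(p_z) ≈ 70.90°, λ = atan2(p_y, p_x) ≈ -34.55°.

≈ lat 70.9°, lon -34.5°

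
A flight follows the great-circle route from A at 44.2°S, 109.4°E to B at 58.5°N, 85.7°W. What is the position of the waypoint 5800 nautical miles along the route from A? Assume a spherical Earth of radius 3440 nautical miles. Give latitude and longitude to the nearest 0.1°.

≈ 45.3°N, 150.4°E

Write both endpoints as unit vectors p₁, p₂ with components (cos φ cos λ, cos φ sin λ, sin φ).
The central angle between the endpoints is δ = arccos(p₁·p₂) ≈ 2.844 rad (163.0°). The total great-circle distance is δ·R ≈ 2.844 × 3440 ≈ 9784 nmi, so the target fraction is f = 5800/9784 ≈ 0.593.
Interpolate at f ≈ 0.593 with slerp weights a = sin((1−f)δ)/sin δ ≈ 3.125, b = sin(fδ)/sin δ ≈ 3.389.
p = a·p₁ + b·p₂ ≈ (-0.611, 0.348, 0.711); φ = arcsin(p_z) ≈ 45.31°, λ = atan2(p_y, p_x) ≈ 150.39°.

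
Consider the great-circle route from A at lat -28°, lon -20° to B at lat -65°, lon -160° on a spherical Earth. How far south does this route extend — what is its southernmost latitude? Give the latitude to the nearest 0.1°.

The great circle lies in the plane with unit normal n̂ = (p₁ × p₂)/|p₁ × p₂|.
Here n̂_z ≈ -0.242; the vertex latitude is φ_max = arccos|n̂_z| ≈ 76.0°.

≈ -76.0°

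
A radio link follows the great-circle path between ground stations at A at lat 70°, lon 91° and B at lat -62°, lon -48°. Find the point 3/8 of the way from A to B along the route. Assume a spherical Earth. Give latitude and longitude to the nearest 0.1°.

Write both endpoints as unit vectors p₁, p₂ with components (cos φ cos λ, cos φ sin λ, sin φ).
The central angle between the endpoints is δ = arccos(p₁·p₂) ≈ 2.827 rad (162.0°).
Interpolate at f = 3/8 with slerp weights a = sin((1−f)δ)/sin δ ≈ 3.169, b = sin(fδ)/sin δ ≈ 2.818.
p = a·p₁ + b·p₂ ≈ (0.866, 0.100, 0.489); φ = arcsin(p_z) ≈ 29.29°, λ = atan2(p_y, p_x) ≈ 6.61°.

≈ lat 29.3°, lon 6.6°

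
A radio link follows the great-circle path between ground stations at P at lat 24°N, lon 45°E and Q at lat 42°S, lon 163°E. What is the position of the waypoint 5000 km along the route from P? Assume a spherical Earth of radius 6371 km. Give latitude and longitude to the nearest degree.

Convert each endpoint to a unit vector on the sphere (x = cos φ cos λ, y = cos φ sin λ, z = sin φ).
The central angle between the endpoints is δ = arccos(p₁·p₂) ≈ 2.203 rad (126.2°). The total great-circle distance is δ·R ≈ 2.203 × 6371 ≈ 14035 km, so the target fraction is f = 5000/14035 ≈ 0.356.
Interpolate at f ≈ 0.356 with slerp weights a = sin((1−f)δ)/sin δ ≈ 1.225, b = sin(fδ)/sin δ ≈ 0.876.
p = a·p₁ + b·p₂ ≈ (0.169, 0.982, -0.088); φ = arcsin(p_z) ≈ -5.04°, λ = atan2(p_y, p_x) ≈ 80.24°.

≈ lat 5°S, lon 80°E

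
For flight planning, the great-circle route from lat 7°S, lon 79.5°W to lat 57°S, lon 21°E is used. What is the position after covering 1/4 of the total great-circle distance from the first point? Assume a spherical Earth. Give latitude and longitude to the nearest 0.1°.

≈ lat 25.6°S, lon 66.4°W

Write both endpoints as unit vectors p₁, p₂ with components (cos φ cos λ, cos φ sin λ, sin φ).
The central angle between the endpoints is δ = arccos(p₁·p₂) ≈ 1.567 rad (89.8°).
Interpolate at f = 1/4 with slerp weights a = sin((1−f)δ)/sin δ ≈ 0.923, b = sin(fδ)/sin δ ≈ 0.382.
p = a·p₁ + b·p₂ ≈ (0.361, -0.826, -0.433); φ = arcsin(p_z) ≈ -25.64°, λ = atan2(p_y, p_x) ≈ -66.39°.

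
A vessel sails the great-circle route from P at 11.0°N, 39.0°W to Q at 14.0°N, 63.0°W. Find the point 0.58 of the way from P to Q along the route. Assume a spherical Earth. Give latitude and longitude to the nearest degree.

Write both endpoints as unit vectors p₁, p₂ with components (cos φ cos λ, cos φ sin λ, sin φ).
The central angle between the endpoints is δ = arccos(p₁·p₂) ≈ 0.412 rad (23.6°).
Interpolate at f = 0.58 with slerp weights a = sin((1−f)δ)/sin δ ≈ 0.430, b = sin(fδ)/sin δ ≈ 0.591.
p = a·p₁ + b·p₂ ≈ (0.588, -0.777, 0.225); φ = arcsin(p_z) ≈ 13.01°, λ = atan2(p_y, p_x) ≈ -52.85°.

≈ 13°N, 53°W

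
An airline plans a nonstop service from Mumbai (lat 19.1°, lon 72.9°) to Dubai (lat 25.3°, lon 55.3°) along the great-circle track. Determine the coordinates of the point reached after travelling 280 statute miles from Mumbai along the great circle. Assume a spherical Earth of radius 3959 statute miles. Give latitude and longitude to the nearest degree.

The haversine formula gives a central angle δ ≈ 0.304 rad (17.4°) between the endpoints. The total great-circle distance is δ·R ≈ 0.304 × 3959 ≈ 1203 mi, so the target fraction is f = 280/1203 ≈ 0.233.
Interpolate at f ≈ 0.233 with slerp weights a = sin((1−f)δ)/sin δ ≈ 0.772, b = sin(fδ)/sin δ ≈ 0.236.
p = a·p₁ + b·p₂ ≈ (0.336, 0.873, 0.354); φ = arcsin(p_z) ≈ 20.71°, λ = atan2(p_y, p_x) ≈ 68.94°.

≈ lat 21°, lon 69°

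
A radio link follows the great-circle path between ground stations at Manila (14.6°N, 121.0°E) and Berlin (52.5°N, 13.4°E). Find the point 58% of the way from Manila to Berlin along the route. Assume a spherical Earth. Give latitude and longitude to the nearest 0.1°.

From cos δ = sin φ₁ sin φ₂ + cos φ₁ cos φ₂ cos Δλ, the central angle is δ ≈ 1.549 rad (88.7°).
Interpolate at f = 0.58 with slerp weights a = sin((1−f)δ)/sin δ ≈ 0.606, b = sin(fδ)/sin δ ≈ 0.783.
p = a·p₁ + b·p₂ ≈ (0.161, 0.613, 0.774); φ = arcsin(p_z) ≈ 50.67°, λ = atan2(p_y, p_x) ≈ 75.24°.

≈ 50.7°N, 75.2°E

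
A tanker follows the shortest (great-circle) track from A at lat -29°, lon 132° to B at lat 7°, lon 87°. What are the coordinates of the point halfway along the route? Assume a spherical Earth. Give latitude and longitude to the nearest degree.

≈ lat -12°, lon 108°

The haversine formula gives a central angle δ ≈ 0.983 rad (56.3°) between the endpoints.
Interpolate at f = 1/2 with slerp weights a = sin((1−f)δ)/sin δ ≈ 0.567, b = sin(fδ)/sin δ ≈ 0.567.
p = a·p₁ + b·p₂ ≈ (-0.302, 0.931, -0.206); φ = arcsin(p_z) ≈ -11.88°, λ = atan2(p_y, p_x) ≈ 108.00°.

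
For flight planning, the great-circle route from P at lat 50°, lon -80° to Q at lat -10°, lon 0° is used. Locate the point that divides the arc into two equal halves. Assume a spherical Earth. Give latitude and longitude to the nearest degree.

Write both endpoints as unit vectors p₁, p₂ with components (cos φ cos λ, cos φ sin λ, sin φ).
The central angle between the endpoints is δ = arccos(p₁·p₂) ≈ 1.594 rad (91.3°).
Interpolate at f = 1/2 with slerp weights a = sin((1−f)δ)/sin δ ≈ 0.715, b = sin(fδ)/sin δ ≈ 0.715.
p = a·p₁ + b·p₂ ≈ (0.784, -0.453, 0.424); φ = arcsin(p_z) ≈ 25.08°, λ = atan2(p_y, p_x) ≈ -30.00°.

≈ lat 25°, lon -30°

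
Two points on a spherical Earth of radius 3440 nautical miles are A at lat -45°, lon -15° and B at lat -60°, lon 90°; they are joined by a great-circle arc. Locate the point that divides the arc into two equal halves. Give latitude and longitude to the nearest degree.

≈ lat -64°, lon 25°

From cos δ = sin φ₁ sin φ₂ + cos φ₁ cos φ₂ cos Δλ, the central angle is δ ≈ 1.023 rad (58.6°).
Interpolate at f = 1/2 with slerp weights a = sin((1−f)δ)/sin δ ≈ 0.573, b = sin(fδ)/sin δ ≈ 0.573.
p = a·p₁ + b·p₂ ≈ (0.392, 0.182, -0.902); φ = arcsin(p_z) ≈ -64.42°, λ = atan2(p_y, p_x) ≈ 24.90°.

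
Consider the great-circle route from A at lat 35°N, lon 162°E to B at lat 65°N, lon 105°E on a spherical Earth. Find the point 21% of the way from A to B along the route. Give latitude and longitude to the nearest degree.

Write both endpoints as unit vectors p₁, p₂ with components (cos φ cos λ, cos φ sin λ, sin φ).
The central angle between the endpoints is δ = arccos(p₁·p₂) ≈ 0.784 rad (44.9°).
Interpolate at f = 0.21 with slerp weights a = sin((1−f)δ)/sin δ ≈ 0.822, b = sin(fδ)/sin δ ≈ 0.232.
p = a·p₁ + b·p₂ ≈ (-0.666, 0.303, 0.682); φ = arcsin(p_z) ≈ 42.99°, λ = atan2(p_y, p_x) ≈ 155.54°.

≈ lat 43°N, lon 156°E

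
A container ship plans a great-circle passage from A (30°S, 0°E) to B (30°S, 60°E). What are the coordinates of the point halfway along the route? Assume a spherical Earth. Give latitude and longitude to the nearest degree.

Write both endpoints as unit vectors p₁, p₂ with components (cos φ cos λ, cos φ sin λ, sin φ).
The central angle between the endpoints is δ = arccos(p₁·p₂) ≈ 0.896 rad (51.3°).
Interpolate at f = 1/2 with slerp weights a = sin((1−f)δ)/sin δ ≈ 0.555, b = sin(fδ)/sin δ ≈ 0.555.
p = a·p₁ + b·p₂ ≈ (0.721, 0.416, -0.555); φ = arcsin(p_z) ≈ -33.69°, λ = atan2(p_y, p_x) ≈ 30.00°.

≈ (34°S, 30°E)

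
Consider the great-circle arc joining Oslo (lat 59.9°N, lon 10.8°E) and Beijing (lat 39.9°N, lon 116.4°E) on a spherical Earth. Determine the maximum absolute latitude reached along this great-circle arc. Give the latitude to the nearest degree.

≈ 65°N

The great circle lies in the plane with unit normal n̂ = (p₁ × p₂)/|p₁ × p₂|.
Here n̂_z ≈ +0.415; the vertex latitude is φ_max = arccos|n̂_z| ≈ 65.5°.
Check via Clairaut: cos φ_max = |cos φ₁| · sin C = cos(59.9°)·sin(55.9°) ≈ 0.415, again giving ≈ 65.5°.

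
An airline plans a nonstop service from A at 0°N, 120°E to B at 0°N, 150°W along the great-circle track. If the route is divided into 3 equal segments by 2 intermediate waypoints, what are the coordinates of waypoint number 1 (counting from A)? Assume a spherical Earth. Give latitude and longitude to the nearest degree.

≈ 0°N, 150°E

Convert each endpoint to a unit vector on the sphere (x = cos φ cos λ, y = cos φ sin λ, z = sin φ).
The central angle between the endpoints is δ = arccos(p₁·p₂) ≈ 1.571 rad (90.0°).
Interpolate at f = 1/3 with slerp weights a = sin((1−f)δ)/sin δ ≈ 0.866, b = sin(fδ)/sin δ ≈ 0.500.
p = a·p₁ + b·p₂ ≈ (-0.866, 0.500, 0.000); φ = arcsin(p_z) ≈ 0.00°, λ = atan2(p_y, p_x) ≈ 150.00°.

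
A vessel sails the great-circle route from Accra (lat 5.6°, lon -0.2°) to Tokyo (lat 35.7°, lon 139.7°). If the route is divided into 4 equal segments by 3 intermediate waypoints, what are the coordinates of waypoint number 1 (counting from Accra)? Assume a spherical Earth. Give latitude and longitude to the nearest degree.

≈ lat 29°, lon 22°

The haversine formula gives a central angle δ ≈ 2.167 rad (124.1°) between the endpoints.
Interpolate at f = 1/4 with slerp weights a = sin((1−f)δ)/sin δ ≈ 1.206, b = sin(fδ)/sin δ ≈ 0.623.
p = a·p₁ + b·p₂ ≈ (0.815, 0.323, 0.481); φ = arcsin(p_z) ≈ 28.77°, λ = atan2(p_y, p_x) ≈ 21.62°.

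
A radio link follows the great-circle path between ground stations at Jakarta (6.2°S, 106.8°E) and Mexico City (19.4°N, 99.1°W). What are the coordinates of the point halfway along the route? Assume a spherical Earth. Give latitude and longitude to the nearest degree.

The haversine formula gives a central angle δ ≈ 2.645 rad (151.6°) between the endpoints.
Interpolate at f = 1/2 with slerp weights a = sin((1−f)δ)/sin δ ≈ 2.036, b = sin(fδ)/sin δ ≈ 2.036.
p = a·p₁ + b·p₂ ≈ (-0.889, 0.041, 0.456); φ = arcsin(p_z) ≈ 27.16°, λ = atan2(p_y, p_x) ≈ 177.33°.

≈ (27°N, 177°E)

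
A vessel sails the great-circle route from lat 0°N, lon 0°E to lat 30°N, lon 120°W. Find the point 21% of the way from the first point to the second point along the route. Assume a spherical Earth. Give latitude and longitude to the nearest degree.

≈ lat 13°N, lon 21°W

From cos δ = sin φ₁ sin φ₂ + cos φ₁ cos φ₂ cos Δλ, the central angle is δ ≈ 2.019 rad (115.7°).
Interpolate at f = 0.21 with slerp weights a = sin((1−f)δ)/sin δ ≈ 1.109, b = sin(fδ)/sin δ ≈ 0.456.
p = a·p₁ + b·p₂ ≈ (0.911, -0.342, 0.228); φ = arcsin(p_z) ≈ 13.19°, λ = atan2(p_y, p_x) ≈ -20.58°.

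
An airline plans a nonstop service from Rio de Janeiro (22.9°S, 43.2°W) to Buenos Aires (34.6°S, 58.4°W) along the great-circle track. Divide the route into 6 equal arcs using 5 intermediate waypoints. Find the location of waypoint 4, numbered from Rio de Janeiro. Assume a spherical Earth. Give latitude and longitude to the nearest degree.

≈ (31°S, 53°W)

From cos δ = sin φ₁ sin φ₂ + cos φ₁ cos φ₂ cos Δλ, the central angle is δ ≈ 0.309 rad (17.7°).
Interpolate at f = 4/6 with slerp weights a = sin((1−f)δ)/sin δ ≈ 0.338, b = sin(fδ)/sin δ ≈ 0.673.
p = a·p₁ + b·p₂ ≈ (0.517, -0.685, -0.513); φ = arcsin(p_z) ≈ -30.90°, λ = atan2(p_y, p_x) ≈ -52.94°.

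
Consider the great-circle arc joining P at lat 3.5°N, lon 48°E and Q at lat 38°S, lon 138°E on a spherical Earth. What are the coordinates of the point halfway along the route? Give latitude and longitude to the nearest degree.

≈ lat 24°S, lon 86°E

From cos δ = sin φ₁ sin φ₂ + cos φ₁ cos φ₂ cos Δλ, the central angle is δ ≈ 1.608 rad (92.2°).
Interpolate at f = 1/2 with slerp weights a = sin((1−f)δ)/sin δ ≈ 0.721, b = sin(fδ)/sin δ ≈ 0.721.
p = a·p₁ + b·p₂ ≈ (0.059, 0.915, -0.400); φ = arcsin(p_z) ≈ -23.56°, λ = atan2(p_y, p_x) ≈ 86.29°.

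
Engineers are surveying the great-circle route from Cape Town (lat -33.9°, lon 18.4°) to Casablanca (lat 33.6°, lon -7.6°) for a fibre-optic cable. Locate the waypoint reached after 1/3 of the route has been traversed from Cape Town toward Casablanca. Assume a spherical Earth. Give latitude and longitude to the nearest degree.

From cos δ = sin φ₁ sin φ₂ + cos φ₁ cos φ₂ cos Δλ, the central angle is δ ≈ 1.253 rad (71.8°).
Interpolate at f = 1/3 with slerp weights a = sin((1−f)δ)/sin δ ≈ 0.781, b = sin(fδ)/sin δ ≈ 0.427.
p = a·p₁ + b·p₂ ≈ (0.967, 0.157, -0.199); φ = arcsin(p_z) ≈ -11.48°, λ = atan2(p_y, p_x) ≈ 9.25°.

≈ lat -11°, lon 9°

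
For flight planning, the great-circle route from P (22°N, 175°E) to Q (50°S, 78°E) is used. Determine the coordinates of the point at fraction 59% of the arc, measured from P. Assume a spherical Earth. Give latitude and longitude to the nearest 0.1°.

Write both endpoints as unit vectors p₁, p₂ with components (cos φ cos λ, cos φ sin λ, sin φ).
The central angle between the endpoints is δ = arccos(p₁·p₂) ≈ 1.939 rad (111.1°).
Interpolate at f = 0.59 with slerp weights a = sin((1−f)δ)/sin δ ≈ 0.765, b = sin(fδ)/sin δ ≈ 0.975.
p = a·p₁ + b·p₂ ≈ (-0.576, 0.675, -0.461); φ = arcsin(p_z) ≈ -27.43°, λ = atan2(p_y, p_x) ≈ 130.48°.

≈ (27.4°S, 130.5°E)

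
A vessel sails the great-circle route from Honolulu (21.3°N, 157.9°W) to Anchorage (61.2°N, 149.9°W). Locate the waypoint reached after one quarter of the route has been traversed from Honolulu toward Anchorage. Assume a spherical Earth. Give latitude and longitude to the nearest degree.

From cos δ = sin φ₁ sin φ₂ + cos φ₁ cos φ₂ cos Δλ, the central angle is δ ≈ 0.703 rad (40.3°).
Interpolate at f = 1/4 with slerp weights a = sin((1−f)δ)/sin δ ≈ 0.778, b = sin(fδ)/sin δ ≈ 0.270.
p = a·p₁ + b·p₂ ≈ (-0.785, -0.338, 0.520); φ = arcsin(p_z) ≈ 31.31°, λ = atan2(p_y, p_x) ≈ -156.68°.

≈ 31°N, 157°W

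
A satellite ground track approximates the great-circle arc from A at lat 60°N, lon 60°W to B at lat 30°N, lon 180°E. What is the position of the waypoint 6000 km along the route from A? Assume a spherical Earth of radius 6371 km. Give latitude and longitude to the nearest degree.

Write both endpoints as unit vectors p₁, p₂ with components (cos φ cos λ, cos φ sin λ, sin φ).
The central angle between the endpoints is δ = arccos(p₁·p₂) ≈ 1.353 rad (77.5°). The total great-circle distance is δ·R ≈ 1.353 × 6371 ≈ 8617 km, so the target fraction is f = 6000/8617 ≈ 0.696.
Interpolate at f ≈ 0.696 with slerp weights a = sin((1−f)δ)/sin δ ≈ 0.409, b = sin(fδ)/sin δ ≈ 0.828.
p = a·p₁ + b·p₂ ≈ (-0.615, -0.177, 0.768); φ = arcsin(p_z) ≈ 50.21°, λ = atan2(p_y, p_x) ≈ -163.93°.

≈ lat 50°N, lon 164°W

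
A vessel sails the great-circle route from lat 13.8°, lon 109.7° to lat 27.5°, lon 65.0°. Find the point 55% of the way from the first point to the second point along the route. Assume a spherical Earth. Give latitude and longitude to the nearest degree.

Write both endpoints as unit vectors p₁, p₂ with components (cos φ cos λ, cos φ sin λ, sin φ).
The central angle between the endpoints is δ = arccos(p₁·p₂) ≈ 0.763 rad (43.7°).
Interpolate at f = 0.55 with slerp weights a = sin((1−f)δ)/sin δ ≈ 0.487, b = sin(fδ)/sin δ ≈ 0.590.
p = a·p₁ + b·p₂ ≈ (0.062, 0.919, 0.388); φ = arcsin(p_z) ≈ 22.86°, λ = atan2(p_y, p_x) ≈ 86.17°.

≈ lat 23°, lon 86°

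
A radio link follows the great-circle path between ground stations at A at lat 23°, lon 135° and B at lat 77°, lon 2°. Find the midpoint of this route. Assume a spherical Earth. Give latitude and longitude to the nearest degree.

Write both endpoints as unit vectors p₁, p₂ with components (cos φ cos λ, cos φ sin λ, sin φ).
The central angle between the endpoints is δ = arccos(p₁·p₂) ≈ 1.329 rad (76.1°).
Interpolate at f = 1/2 with slerp weights a = sin((1−f)δ)/sin δ ≈ 0.635, b = sin(fδ)/sin δ ≈ 0.635.
p = a·p₁ + b·p₂ ≈ (-0.271, 0.418, 0.867); φ = arcsin(p_z) ≈ 60.11°, λ = atan2(p_y, p_x) ≈ 122.90°.

≈ lat 60°, lon 123°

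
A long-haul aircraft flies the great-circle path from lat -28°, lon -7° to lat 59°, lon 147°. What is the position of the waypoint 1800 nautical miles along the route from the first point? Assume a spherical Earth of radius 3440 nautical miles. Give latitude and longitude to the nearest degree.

≈ lat 0°, lon 4°

Write both endpoints as unit vectors p₁, p₂ with components (cos φ cos λ, cos φ sin λ, sin φ).
The central angle between the endpoints is δ = arccos(p₁·p₂) ≈ 2.517 rad (144.2°). The total great-circle distance is δ·R ≈ 2.517 × 3440 ≈ 8658 nmi, so the target fraction is f = 1800/8658 ≈ 0.208.
Interpolate at f ≈ 0.208 with slerp weights a = sin((1−f)δ)/sin δ ≈ 1.559, b = sin(fδ)/sin δ ≈ 0.854.
p = a·p₁ + b·p₂ ≈ (0.997, 0.072, 0.000); φ = arcsin(p_z) ≈ 0.02°, λ = atan2(p_y, p_x) ≈ 4.12°.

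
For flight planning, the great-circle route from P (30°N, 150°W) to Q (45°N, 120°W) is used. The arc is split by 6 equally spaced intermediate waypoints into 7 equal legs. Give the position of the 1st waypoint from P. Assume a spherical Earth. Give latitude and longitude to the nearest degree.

From cos δ = sin φ₁ sin φ₂ + cos φ₁ cos φ₂ cos Δλ, the central angle is δ ≈ 0.487 rad (27.9°).
Interpolate at f = 1/7 with slerp weights a = sin((1−f)δ)/sin δ ≈ 0.866, b = sin(fδ)/sin δ ≈ 0.149.
p = a·p₁ + b·p₂ ≈ (-0.702, -0.466, 0.538); φ = arcsin(p_z) ≈ 32.56°, λ = atan2(p_y, p_x) ≈ -146.43°.

≈ (33°N, 146°W)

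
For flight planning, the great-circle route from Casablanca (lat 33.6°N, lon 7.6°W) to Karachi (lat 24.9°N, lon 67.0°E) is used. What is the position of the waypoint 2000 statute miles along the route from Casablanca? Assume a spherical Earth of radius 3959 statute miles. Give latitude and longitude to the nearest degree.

≈ lat 36°N, lon 28°E

Write both endpoints as unit vectors p₁, p₂ with components (cos φ cos λ, cos φ sin λ, sin φ).
The central angle between the endpoints is δ = arccos(p₁·p₂) ≈ 1.122 rad (64.3°). The total great-circle distance is δ·R ≈ 1.122 × 3959 ≈ 4443 mi, so the target fraction is f = 2000/4443 ≈ 0.450.
Interpolate at f ≈ 0.450 with slerp weights a = sin((1−f)δ)/sin δ ≈ 0.642, b = sin(fδ)/sin δ ≈ 0.537.
p = a·p₁ + b·p₂ ≈ (0.721, 0.378, 0.582); φ = arcsin(p_z) ≈ 35.56°, λ = atan2(p_y, p_x) ≈ 27.66°.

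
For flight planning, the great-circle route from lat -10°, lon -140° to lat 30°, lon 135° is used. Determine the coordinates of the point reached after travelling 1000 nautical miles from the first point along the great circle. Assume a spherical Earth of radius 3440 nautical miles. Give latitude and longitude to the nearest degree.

≈ lat -1°, lon -154°

The haversine formula gives a central angle δ ≈ 1.583 rad (90.7°) between the endpoints. The total great-circle distance is δ·R ≈ 1.583 × 3440 ≈ 5447 nmi, so the target fraction is f = 1000/5447 ≈ 0.184.
Interpolate at f ≈ 0.184 with slerp weights a = sin((1−f)δ)/sin δ ≈ 0.962, b = sin(fδ)/sin δ ≈ 0.287.
p = a·p₁ + b·p₂ ≈ (-0.901, -0.433, -0.024); φ = arcsin(p_z) ≈ -1.36°, λ = atan2(p_y, p_x) ≈ -154.32°.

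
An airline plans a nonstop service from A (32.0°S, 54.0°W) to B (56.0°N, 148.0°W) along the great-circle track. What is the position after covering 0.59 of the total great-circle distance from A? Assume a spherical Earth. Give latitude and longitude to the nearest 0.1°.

≈ (25.6°N, 95.2°W)

Convert each endpoint to a unit vector on the sphere (x = cos φ cos λ, y = cos φ sin λ, z = sin φ).
The central angle between the endpoints is δ = arccos(p₁·p₂) ≈ 2.063 rad (118.2°).
Interpolate at f = 0.59 with slerp weights a = sin((1−f)δ)/sin δ ≈ 0.849, b = sin(fδ)/sin δ ≈ 1.064.
p = a·p₁ + b·p₂ ≈ (-0.081, -0.898, 0.432); φ = arcsin(p_z) ≈ 25.62°, λ = atan2(p_y, p_x) ≈ -95.18°.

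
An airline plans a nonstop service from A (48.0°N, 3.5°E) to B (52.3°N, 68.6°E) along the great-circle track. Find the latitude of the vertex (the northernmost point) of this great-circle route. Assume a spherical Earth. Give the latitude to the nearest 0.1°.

The great circle lies in the plane with unit normal n̂ = (p₁ × p₂)/|p₁ × p₂|.
Here n̂_z ≈ +0.571; the vertex latitude is φ_max = arccos|n̂_z| ≈ 55.2°.
Check via Clairaut: cos φ_max = |cos φ₁| · sin C = cos(48.0°)·sin(58.6°) ≈ 0.571, again giving ≈ 55.2°.

≈ 55.2°N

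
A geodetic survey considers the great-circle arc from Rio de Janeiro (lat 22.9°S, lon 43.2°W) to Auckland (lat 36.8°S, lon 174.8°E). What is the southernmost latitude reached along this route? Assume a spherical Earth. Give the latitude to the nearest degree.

The great circle lies in the plane with unit normal n̂ = (p₁ × p₂)/|p₁ × p₂|.
Here n̂_z ≈ -0.484; the vertex latitude is φ_max = arccos|n̂_z| ≈ 61.0°.
Check via Clairaut: cos φ_max = |cos φ₁| · sin C = cos(22.9°)·sin(148.3°) ≈ 0.484, again giving ≈ 61.0°.

≈ 61°S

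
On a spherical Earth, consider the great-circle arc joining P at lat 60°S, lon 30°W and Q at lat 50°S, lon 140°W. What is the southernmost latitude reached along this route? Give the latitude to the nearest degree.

The great circle lies in the plane with unit normal n̂ = (p₁ × p₂)/|p₁ × p₂|.
Here n̂_z ≈ -0.363; the vertex latitude is φ_max = arccos|n̂_z| ≈ 68.7°.
Check via Clairaut: cos φ_max = |cos φ₁| · sin C = cos(60.0°)·sin(133.5°) ≈ 0.363, again giving ≈ 68.7°.

≈ 69°S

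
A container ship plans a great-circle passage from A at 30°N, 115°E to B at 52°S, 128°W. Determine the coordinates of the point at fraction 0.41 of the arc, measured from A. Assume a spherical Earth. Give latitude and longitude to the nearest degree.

From cos δ = sin φ₁ sin φ₂ + cos φ₁ cos φ₂ cos Δλ, the central angle is δ ≈ 2.260 rad (129.5°).
Interpolate at f = 0.41 with slerp weights a = sin((1−f)δ)/sin δ ≈ 1.260, b = sin(fδ)/sin δ ≈ 1.036.
p = a·p₁ + b·p₂ ≈ (-0.854, 0.486, -0.187); φ = arcsin(p_z) ≈ -10.76°, λ = atan2(p_y, p_x) ≈ 150.35°.

≈ 11°S, 150°E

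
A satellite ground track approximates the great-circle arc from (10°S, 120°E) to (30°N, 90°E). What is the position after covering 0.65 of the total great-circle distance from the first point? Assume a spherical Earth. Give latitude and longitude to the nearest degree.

≈ (16°N, 102°E)

The haversine formula gives a central angle δ ≈ 0.861 rad (49.3°) between the endpoints.
Interpolate at f = 0.65 with slerp weights a = sin((1−f)δ)/sin δ ≈ 0.391, b = sin(fδ)/sin δ ≈ 0.700.
p = a·p₁ + b·p₂ ≈ (-0.193, 0.940, 0.282); φ = arcsin(p_z) ≈ 16.38°, λ = atan2(p_y, p_x) ≈ 101.59°.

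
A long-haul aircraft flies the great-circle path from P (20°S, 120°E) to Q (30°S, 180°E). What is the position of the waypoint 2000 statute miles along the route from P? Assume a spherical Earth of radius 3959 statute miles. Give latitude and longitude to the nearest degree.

From cos δ = sin φ₁ sin φ₂ + cos φ₁ cos φ₂ cos Δλ, the central angle is δ ≈ 0.955 rad (54.7°). The total great-circle distance is δ·R ≈ 0.955 × 3959 ≈ 3779 mi, so the target fraction is f = 2000/3779 ≈ 0.529.
Interpolate at f ≈ 0.529 with slerp weights a = sin((1−f)δ)/sin δ ≈ 0.532, b = sin(fδ)/sin δ ≈ 0.593.
p = a·p₁ + b·p₂ ≈ (-0.764, 0.433, -0.479); φ = arcsin(p_z) ≈ -28.59°, λ = atan2(p_y, p_x) ≈ 150.43°.

≈ (29°S, 150°E)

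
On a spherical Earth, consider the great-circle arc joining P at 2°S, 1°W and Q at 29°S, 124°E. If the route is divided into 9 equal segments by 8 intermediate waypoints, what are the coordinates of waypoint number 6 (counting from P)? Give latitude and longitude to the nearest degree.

≈ 35°S, 77°E

Write both endpoints as unit vectors p₁, p₂ with components (cos φ cos λ, cos φ sin λ, sin φ).
The central angle between the endpoints is δ = arccos(p₁·p₂) ≈ 2.077 rad (119.0°).
Interpolate at f = 6/9 with slerp weights a = sin((1−f)δ)/sin δ ≈ 0.730, b = sin(fδ)/sin δ ≈ 1.123.
p = a·p₁ + b·p₂ ≈ (0.180, 0.802, -0.570); φ = arcsin(p_z) ≈ -34.75°, λ = atan2(p_y, p_x) ≈ 77.37°.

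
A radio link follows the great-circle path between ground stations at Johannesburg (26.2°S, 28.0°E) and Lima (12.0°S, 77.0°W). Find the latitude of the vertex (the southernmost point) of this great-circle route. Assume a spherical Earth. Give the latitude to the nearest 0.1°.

≈ 31.2°S

The great circle lies in the plane with unit normal n̂ = (p₁ × p₂)/|p₁ × p₂|.
Here n̂_z ≈ -0.856; the vertex latitude is φ_max = arccos|n̂_z| ≈ 31.2°.
Check via Clairaut: cos φ_max = |cos φ₁| · sin C = cos(26.2°)·sin(107.5°) ≈ 0.856, again giving ≈ 31.2°.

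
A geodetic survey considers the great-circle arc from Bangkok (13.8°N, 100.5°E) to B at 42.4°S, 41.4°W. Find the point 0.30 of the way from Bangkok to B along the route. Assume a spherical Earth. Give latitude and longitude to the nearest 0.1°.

≈ 17.3°S, 73.5°E

Write both endpoints as unit vectors p₁, p₂ with components (cos φ cos λ, cos φ sin λ, sin φ).
The central angle between the endpoints is δ = arccos(p₁·p₂) ≈ 2.382 rad (136.5°).
Interpolate at f = 0.30 with slerp weights a = sin((1−f)δ)/sin δ ≈ 1.446, b = sin(fδ)/sin δ ≈ 0.952.
p = a·p₁ + b·p₂ ≈ (0.271, 0.916, -0.297); φ = arcsin(p_z) ≈ -17.28°, λ = atan2(p_y, p_x) ≈ 73.49°.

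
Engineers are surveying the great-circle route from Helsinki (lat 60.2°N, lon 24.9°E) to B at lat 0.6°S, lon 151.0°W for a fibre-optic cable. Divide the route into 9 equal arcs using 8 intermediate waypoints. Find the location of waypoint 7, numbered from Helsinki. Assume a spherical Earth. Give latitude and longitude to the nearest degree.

≈ lat 26°N, lon 150°W

The haversine formula gives a central angle δ ≈ 2.100 rad (120.3°) between the endpoints.
Interpolate at f = 7/9 with slerp weights a = sin((1−f)δ)/sin δ ≈ 0.521, b = sin(fδ)/sin δ ≈ 1.156.
p = a·p₁ + b·p₂ ≈ (-0.776, -0.451, 0.440); φ = arcsin(p_z) ≈ 26.11°, λ = atan2(p_y, p_x) ≈ -149.82°.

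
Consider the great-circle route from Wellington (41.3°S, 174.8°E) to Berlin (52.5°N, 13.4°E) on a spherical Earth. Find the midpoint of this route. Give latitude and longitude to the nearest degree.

From cos δ = sin φ₁ sin φ₂ + cos φ₁ cos φ₂ cos Δλ, the central angle is δ ≈ 2.848 rad (163.2°).
Interpolate at f = 1/2 with slerp weights a = sin((1−f)δ)/sin δ ≈ 3.413, b = sin(fδ)/sin δ ≈ 3.413.
p = a·p₁ + b·p₂ ≈ (-0.532, 0.714, 0.455); φ = arcsin(p_z) ≈ 27.07°, λ = atan2(p_y, p_x) ≈ 126.71°.

≈ 27°N, 127°E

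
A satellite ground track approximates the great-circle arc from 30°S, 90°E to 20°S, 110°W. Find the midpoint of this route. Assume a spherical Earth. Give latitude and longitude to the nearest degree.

≈ 69°S, 177°W

Convert each endpoint to a unit vector on the sphere (x = cos φ cos λ, y = cos φ sin λ, z = sin φ).
The central angle between the endpoints is δ = arccos(p₁·p₂) ≈ 2.206 rad (126.4°).
Interpolate at f = 1/2 with slerp weights a = sin((1−f)δ)/sin δ ≈ 1.109, b = sin(fδ)/sin δ ≈ 1.109.
p = a·p₁ + b·p₂ ≈ (-0.357, -0.019, -0.934); φ = arcsin(p_z) ≈ -69.08°, λ = atan2(p_y, p_x) ≈ -176.97°.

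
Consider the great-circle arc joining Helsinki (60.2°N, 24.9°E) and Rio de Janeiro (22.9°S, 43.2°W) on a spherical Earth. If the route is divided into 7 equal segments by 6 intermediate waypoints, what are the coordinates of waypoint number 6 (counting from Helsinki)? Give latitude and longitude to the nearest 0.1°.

Convert each endpoint to a unit vector on the sphere (x = cos φ cos λ, y = cos φ sin λ, z = sin φ).
The central angle between the endpoints is δ = arccos(p₁·p₂) ≈ 1.738 rad (99.6°).
Interpolate at f = 6/7 with slerp weights a = sin((1−f)δ)/sin δ ≈ 0.249, b = sin(fδ)/sin δ ≈ 1.011.
p = a·p₁ + b·p₂ ≈ (0.791, -0.585, -0.177); φ = arcsin(p_z) ≈ -10.20°, λ = atan2(p_y, p_x) ≈ -36.49°.

≈ 10.2°S, 36.5°W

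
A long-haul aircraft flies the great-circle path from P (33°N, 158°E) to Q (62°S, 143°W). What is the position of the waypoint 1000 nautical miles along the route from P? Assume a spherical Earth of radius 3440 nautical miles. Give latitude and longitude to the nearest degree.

≈ (18°N, 165°E)

Convert each endpoint to a unit vector on the sphere (x = cos φ cos λ, y = cos φ sin λ, z = sin φ).
The central angle between the endpoints is δ = arccos(p₁·p₂) ≈ 1.853 rad (106.1°). The total great-circle distance is δ·R ≈ 1.853 × 3440 ≈ 6373 nmi, so the target fraction is f = 1000/6373 ≈ 0.157.
Interpolate at f ≈ 0.157 with slerp weights a = sin((1−f)δ)/sin δ ≈ 1.041, b = sin(fδ)/sin δ ≈ 0.298.
p = a·p₁ + b·p₂ ≈ (-0.921, 0.243, 0.304); φ = arcsin(p_z) ≈ 17.67°, λ = atan2(p_y, p_x) ≈ 165.24°.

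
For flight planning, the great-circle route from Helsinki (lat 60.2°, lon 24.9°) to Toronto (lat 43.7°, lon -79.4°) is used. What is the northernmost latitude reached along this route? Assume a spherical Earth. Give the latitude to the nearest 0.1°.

The great circle lies in the plane with unit normal n̂ = (p₁ × p₂)/|p₁ × p₂|.
Here n̂_z ≈ -0.405; the vertex latitude is φ_max = arccos|n̂_z| ≈ 66.1°.

≈ 66.1°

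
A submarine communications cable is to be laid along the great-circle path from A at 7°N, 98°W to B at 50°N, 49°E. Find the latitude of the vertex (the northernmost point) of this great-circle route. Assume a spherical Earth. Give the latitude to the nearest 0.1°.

≈ 67.2°N

The great circle lies in the plane with unit normal n̂ = (p₁ × p₂)/|p₁ × p₂|.
Here n̂_z ≈ +0.387; the vertex latitude is φ_max = arccos|n̂_z| ≈ 67.2°.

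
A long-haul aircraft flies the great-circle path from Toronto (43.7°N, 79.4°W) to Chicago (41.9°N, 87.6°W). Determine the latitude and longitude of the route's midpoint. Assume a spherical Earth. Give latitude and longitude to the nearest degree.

≈ 43°N, 84°W

Write both endpoints as unit vectors p₁, p₂ with components (cos φ cos λ, cos φ sin λ, sin φ).
The central angle between the endpoints is δ = arccos(p₁·p₂) ≈ 0.110 rad (6.3°).
Interpolate at f = 1/2 with slerp weights a = sin((1−f)δ)/sin δ ≈ 0.501, b = sin(fδ)/sin δ ≈ 0.501.
p = a·p₁ + b·p₂ ≈ (0.082, -0.728, 0.680); φ = arcsin(p_z) ≈ 42.87°, λ = atan2(p_y, p_x) ≈ -83.56°.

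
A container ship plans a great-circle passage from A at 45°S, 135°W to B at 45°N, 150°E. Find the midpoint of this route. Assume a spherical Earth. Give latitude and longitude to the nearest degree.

≈ 0°N, 172°W

Write both endpoints as unit vectors p₁, p₂ with components (cos φ cos λ, cos φ sin λ, sin φ).
The central angle between the endpoints is δ = arccos(p₁·p₂) ≈ 1.950 rad (111.8°).
Interpolate at f = 1/2 with slerp weights a = sin((1−f)δ)/sin δ ≈ 0.891, b = sin(fδ)/sin δ ≈ 0.891.
p = a·p₁ + b·p₂ ≈ (-0.991, -0.131, 0.000); φ = arcsin(p_z) ≈ 0.00°, λ = atan2(p_y, p_x) ≈ -172.50°.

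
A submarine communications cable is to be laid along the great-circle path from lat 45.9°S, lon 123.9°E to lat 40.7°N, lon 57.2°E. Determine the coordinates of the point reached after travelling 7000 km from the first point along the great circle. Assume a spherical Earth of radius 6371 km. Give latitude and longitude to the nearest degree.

Convert each endpoint to a unit vector on the sphere (x = cos φ cos λ, y = cos φ sin λ, z = sin φ).
The central angle between the endpoints is δ = arccos(p₁·p₂) ≈ 1.833 rad (105.0°). The total great-circle distance is δ·R ≈ 1.833 × 6371 ≈ 11681 km, so the target fraction is f = 7000/11681 ≈ 0.599.
Interpolate at f ≈ 0.599 with slerp weights a = sin((1−f)δ)/sin δ ≈ 0.694, b = sin(fδ)/sin δ ≈ 0.922.
p = a·p₁ + b·p₂ ≈ (0.109, 0.989, 0.103); φ = arcsin(p_z) ≈ 5.91°, λ = atan2(p_y, p_x) ≈ 83.69°.

≈ lat 6°N, lon 84°E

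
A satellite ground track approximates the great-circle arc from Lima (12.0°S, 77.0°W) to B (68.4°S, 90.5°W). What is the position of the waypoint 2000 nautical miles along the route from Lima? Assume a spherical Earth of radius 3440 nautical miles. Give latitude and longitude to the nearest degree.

The haversine formula gives a central angle δ ≈ 0.996 rad (57.1°) between the endpoints. The total great-circle distance is δ·R ≈ 0.996 × 3440 ≈ 3427 nmi, so the target fraction is f = 2000/3427 ≈ 0.584.
Interpolate at f ≈ 0.584 with slerp weights a = sin((1−f)δ)/sin δ ≈ 0.480, b = sin(fδ)/sin δ ≈ 0.654.
p = a·p₁ + b·p₂ ≈ (0.104, -0.698, -0.708); φ = arcsin(p_z) ≈ -45.08°, λ = atan2(p_y, p_x) ≈ -81.57°.

≈ (45°S, 82°W)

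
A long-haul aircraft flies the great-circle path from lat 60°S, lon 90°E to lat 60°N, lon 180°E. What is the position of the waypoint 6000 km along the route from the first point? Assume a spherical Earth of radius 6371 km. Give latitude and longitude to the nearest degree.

≈ lat 14°S, lon 129°E

Write both endpoints as unit vectors p₁, p₂ with components (cos φ cos λ, cos φ sin λ, sin φ).
The central angle between the endpoints is δ = arccos(p₁·p₂) ≈ 2.419 rad (138.6°). The total great-circle distance is δ·R ≈ 2.419 × 6371 ≈ 15411 km, so the target fraction is f = 6000/15411 ≈ 0.389.
Interpolate at f ≈ 0.389 with slerp weights a = sin((1−f)δ)/sin δ ≈ 1.505, b = sin(fδ)/sin δ ≈ 1.222.
p = a·p₁ + b·p₂ ≈ (-0.611, 0.753, -0.245); φ = arcsin(p_z) ≈ -14.17°, λ = atan2(p_y, p_x) ≈ 129.08°.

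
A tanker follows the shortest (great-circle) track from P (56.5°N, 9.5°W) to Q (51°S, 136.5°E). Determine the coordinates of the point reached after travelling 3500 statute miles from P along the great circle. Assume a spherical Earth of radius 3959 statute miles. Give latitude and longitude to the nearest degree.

Convert each endpoint to a unit vector on the sphere (x = cos φ cos λ, y = cos φ sin λ, z = sin φ).
The central angle between the endpoints is δ = arccos(p₁·p₂) ≈ 2.782 rad (159.4°). The total great-circle distance is δ·R ≈ 2.782 × 3959 ≈ 11014 mi, so the target fraction is f = 3500/11014 ≈ 0.318.
Interpolate at f ≈ 0.318 with slerp weights a = sin((1−f)δ)/sin δ ≈ 2.691, b = sin(fδ)/sin δ ≈ 2.197.
p = a·p₁ + b·p₂ ≈ (0.462, 0.707, 0.536); φ = arcsin(p_z) ≈ 32.42°, λ = atan2(p_y, p_x) ≈ 56.84°.

≈ (32°N, 57°E)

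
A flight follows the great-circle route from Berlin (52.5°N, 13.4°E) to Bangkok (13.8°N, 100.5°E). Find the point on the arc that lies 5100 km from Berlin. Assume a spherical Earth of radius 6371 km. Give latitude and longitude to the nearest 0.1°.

≈ 36.9°N, 76.5°E

Write both endpoints as unit vectors p₁, p₂ with components (cos φ cos λ, cos φ sin λ, sin φ).
The central angle between the endpoints is δ = arccos(p₁·p₂) ≈ 1.350 rad (77.3°). The total great-circle distance is δ·R ≈ 1.350 × 6371 ≈ 8600 km, so the target fraction is f = 5100/8600 ≈ 0.593.
Interpolate at f ≈ 0.593 with slerp weights a = sin((1−f)δ)/sin δ ≈ 0.535, b = sin(fδ)/sin δ ≈ 0.736.
p = a·p₁ + b·p₂ ≈ (0.187, 0.778, 0.600); φ = arcsin(p_z) ≈ 36.87°, λ = atan2(p_y, p_x) ≈ 76.50°.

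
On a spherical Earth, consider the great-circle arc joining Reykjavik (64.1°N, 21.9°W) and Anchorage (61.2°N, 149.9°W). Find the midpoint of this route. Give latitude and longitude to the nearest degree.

From cos δ = sin φ₁ sin φ₂ + cos φ₁ cos φ₂ cos Δλ, the central angle is δ ≈ 0.852 rad (48.8°).
Interpolate at f = 1/2 with slerp weights a = sin((1−f)δ)/sin δ ≈ 0.549, b = sin(fδ)/sin δ ≈ 0.549.
p = a·p₁ + b·p₂ ≈ (-0.006, -0.222, 0.975); φ = arcsin(p_z) ≈ 77.16°, λ = atan2(p_y, p_x) ≈ -91.63°.

≈ 77°N, 92°W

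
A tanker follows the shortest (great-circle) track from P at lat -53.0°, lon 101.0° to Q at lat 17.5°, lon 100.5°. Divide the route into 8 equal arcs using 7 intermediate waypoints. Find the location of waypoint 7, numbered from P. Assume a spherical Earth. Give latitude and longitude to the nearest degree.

≈ lat 9°, lon 101°

From cos δ = sin φ₁ sin φ₂ + cos φ₁ cos φ₂ cos Δλ, the central angle is δ ≈ 1.230 rad (70.5°).
Interpolate at f = 7/8 with slerp weights a = sin((1−f)δ)/sin δ ≈ 0.163, b = sin(fδ)/sin δ ≈ 0.934.
p = a·p₁ + b·p₂ ≈ (-0.181, 0.972, 0.151); φ = arcsin(p_z) ≈ 8.69°, λ = atan2(p_y, p_x) ≈ 100.55°.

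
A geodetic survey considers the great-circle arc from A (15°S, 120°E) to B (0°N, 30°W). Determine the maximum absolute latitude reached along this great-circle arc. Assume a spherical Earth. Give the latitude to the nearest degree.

≈ 28°S

The great circle lies in the plane with unit normal n̂ = (p₁ × p₂)/|p₁ × p₂|.
Here n̂_z ≈ -0.881; the vertex latitude is φ_max = arccos|n̂_z| ≈ 28.2°.
Check via Clairaut: cos φ_max = |cos φ₁| · sin C = cos(15.0°)·sin(114.1°) ≈ 0.881, again giving ≈ 28.2°.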